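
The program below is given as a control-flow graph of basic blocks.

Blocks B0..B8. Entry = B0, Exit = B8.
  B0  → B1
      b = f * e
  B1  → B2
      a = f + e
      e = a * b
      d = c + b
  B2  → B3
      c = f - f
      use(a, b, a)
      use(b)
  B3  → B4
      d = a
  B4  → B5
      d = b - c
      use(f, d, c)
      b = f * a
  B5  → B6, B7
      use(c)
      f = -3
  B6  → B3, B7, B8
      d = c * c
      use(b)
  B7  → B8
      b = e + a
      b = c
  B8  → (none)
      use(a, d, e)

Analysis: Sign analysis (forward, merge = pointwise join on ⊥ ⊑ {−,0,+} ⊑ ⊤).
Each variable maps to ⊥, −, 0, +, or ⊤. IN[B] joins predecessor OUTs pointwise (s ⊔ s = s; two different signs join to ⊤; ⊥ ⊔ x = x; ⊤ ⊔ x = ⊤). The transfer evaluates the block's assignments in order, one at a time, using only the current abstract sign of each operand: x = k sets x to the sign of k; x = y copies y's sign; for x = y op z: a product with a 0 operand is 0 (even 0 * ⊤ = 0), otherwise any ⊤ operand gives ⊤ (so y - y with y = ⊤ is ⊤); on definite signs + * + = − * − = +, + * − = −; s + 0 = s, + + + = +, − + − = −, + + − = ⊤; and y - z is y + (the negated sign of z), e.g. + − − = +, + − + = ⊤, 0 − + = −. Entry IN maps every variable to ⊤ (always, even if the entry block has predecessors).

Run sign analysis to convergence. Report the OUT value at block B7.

Converged values:
  B0: | IN=(all ⊤) | OUT=(all ⊤)
  B1: | IN=(all ⊤) | OUT=(all ⊤)
  B2: | IN=(all ⊤) | OUT=(all ⊤)
  B3: | IN=(all ⊤) | OUT=(all ⊤)
  B4: | IN=(all ⊤) | OUT=(all ⊤)
  B5: | IN=(all ⊤) | OUT={f:-; rest ⊤}
  B6: | IN={f:-; rest ⊤} | OUT={f:-; rest ⊤}
  B7: | IN={f:-; rest ⊤} | OUT={f:-; rest ⊤}
  B8: | IN={f:-; rest ⊤} | OUT={f:-; rest ⊤}

Merge at B7: IN[B7] = OUT[B5] ⊔ OUT[B6] = {a: ⊤, b: ⊤, c: ⊤, d: ⊤, e: ⊤, f: -}
Applying B7's transfer function to that IN value gives OUT[B7] (row B7 above).

Answer: {a: ⊤, b: ⊤, c: ⊤, d: ⊤, e: ⊤, f: -}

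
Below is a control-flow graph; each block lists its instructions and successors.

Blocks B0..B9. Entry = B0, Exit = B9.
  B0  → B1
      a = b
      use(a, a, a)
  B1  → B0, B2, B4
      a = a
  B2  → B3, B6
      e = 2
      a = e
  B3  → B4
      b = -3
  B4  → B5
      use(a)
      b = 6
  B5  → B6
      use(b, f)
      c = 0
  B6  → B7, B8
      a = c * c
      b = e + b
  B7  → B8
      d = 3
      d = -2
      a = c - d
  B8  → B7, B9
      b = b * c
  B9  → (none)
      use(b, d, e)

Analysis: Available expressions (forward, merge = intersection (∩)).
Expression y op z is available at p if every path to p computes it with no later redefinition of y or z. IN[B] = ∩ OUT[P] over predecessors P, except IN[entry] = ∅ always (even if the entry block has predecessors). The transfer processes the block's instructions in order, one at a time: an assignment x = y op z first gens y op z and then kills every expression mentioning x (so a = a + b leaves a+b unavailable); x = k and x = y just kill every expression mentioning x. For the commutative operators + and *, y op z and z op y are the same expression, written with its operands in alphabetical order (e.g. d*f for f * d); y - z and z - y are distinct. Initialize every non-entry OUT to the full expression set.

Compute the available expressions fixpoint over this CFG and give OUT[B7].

Answer: {c*c, c-d}

Working:
Fixpoint table:
  B0:   IN={}   OUT={}
  B1:   IN={}   OUT={}
  B2:   IN={}   OUT={}
  B3:   IN={}   OUT={}
  B4:   IN={}   OUT={}
  B5:   IN={}   OUT={}
  B6:   IN={}   OUT={c*c}
  B7:   IN={c*c}   OUT={c*c, c-d}
  B8:   IN={c*c}   OUT={c*c}
  B9:   IN={c*c}   OUT={c*c}

Merge at B7: IN[B7] = OUT[B6] ∩ OUT[B8] = {c*c}
Applying B7's transfer function to that IN value gives OUT[B7] (row B7 above).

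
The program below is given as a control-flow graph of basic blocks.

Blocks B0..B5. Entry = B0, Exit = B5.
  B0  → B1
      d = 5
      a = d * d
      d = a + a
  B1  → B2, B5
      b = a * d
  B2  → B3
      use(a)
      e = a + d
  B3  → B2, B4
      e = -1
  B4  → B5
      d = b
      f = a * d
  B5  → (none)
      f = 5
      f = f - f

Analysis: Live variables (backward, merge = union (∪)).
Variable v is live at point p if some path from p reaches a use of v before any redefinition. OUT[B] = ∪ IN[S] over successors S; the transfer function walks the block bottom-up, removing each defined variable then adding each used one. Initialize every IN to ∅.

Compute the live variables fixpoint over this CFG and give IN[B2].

Converged values:
  B0: | IN={} | OUT={a, d}
  B1: | IN={a, d} | OUT={a, b, d}
  B2: | IN={a, b, d} | OUT={a, b, d}
  B3: | IN={a, b, d} | OUT={a, b, d}
  B4: | IN={a, b} | OUT={}
  B5: | IN={} | OUT={}

Merge at B2: OUT[B2] = IN[B3] = {a, b, d}
Applying B2's transfer function to that OUT value gives IN[B2] (row B2 above).

Answer: {a, b, d}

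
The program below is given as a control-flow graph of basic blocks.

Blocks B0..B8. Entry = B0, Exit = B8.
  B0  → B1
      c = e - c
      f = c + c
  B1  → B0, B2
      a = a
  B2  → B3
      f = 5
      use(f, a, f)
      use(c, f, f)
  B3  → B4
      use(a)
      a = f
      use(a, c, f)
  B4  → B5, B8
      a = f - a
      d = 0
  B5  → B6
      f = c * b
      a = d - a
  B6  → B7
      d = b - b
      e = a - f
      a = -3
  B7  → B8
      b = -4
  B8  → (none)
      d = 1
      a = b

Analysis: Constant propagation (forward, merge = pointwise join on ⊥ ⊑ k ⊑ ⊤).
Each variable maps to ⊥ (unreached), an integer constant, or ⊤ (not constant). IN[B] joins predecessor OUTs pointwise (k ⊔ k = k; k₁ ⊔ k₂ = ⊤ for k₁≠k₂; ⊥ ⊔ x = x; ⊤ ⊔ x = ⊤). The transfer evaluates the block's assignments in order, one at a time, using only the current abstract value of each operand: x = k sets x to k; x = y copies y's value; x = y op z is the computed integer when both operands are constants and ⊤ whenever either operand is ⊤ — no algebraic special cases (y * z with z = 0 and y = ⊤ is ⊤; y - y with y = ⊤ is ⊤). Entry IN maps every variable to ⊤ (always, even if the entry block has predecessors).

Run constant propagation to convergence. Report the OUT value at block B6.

Answer: {a: -3, b: ⊤, c: ⊤, d: ⊤, e: ⊤, f: ⊤}

Working:
Converged values:
  B0:   IN=(all ⊤)   OUT=(all ⊤)
  B1:   IN=(all ⊤)   OUT=(all ⊤)
  B2:   IN=(all ⊤)   OUT={f:5; rest ⊤}
  B3:   IN={f:5; rest ⊤}   OUT={a:5, f:5; rest ⊤}
  B4:   IN={a:5, f:5; rest ⊤}   OUT={a:0, d:0, f:5; rest ⊤}
  B5:   IN={a:0, d:0, f:5; rest ⊤}   OUT={a:0, d:0; rest ⊤}
  B6:   IN={a:0, d:0; rest ⊤}   OUT={a:-3; rest ⊤}
  B7:   IN={a:-3; rest ⊤}   OUT={a:-3, b:-4; rest ⊤}
  B8:   IN=(all ⊤)   OUT={d:1; rest ⊤}

Merge at B6: IN[B6] = OUT[B5] = {a: 0, b: ⊤, c: ⊤, d: 0, e: ⊤, f: ⊤}
Applying B6's transfer function to that IN value gives OUT[B6] (row B6 above).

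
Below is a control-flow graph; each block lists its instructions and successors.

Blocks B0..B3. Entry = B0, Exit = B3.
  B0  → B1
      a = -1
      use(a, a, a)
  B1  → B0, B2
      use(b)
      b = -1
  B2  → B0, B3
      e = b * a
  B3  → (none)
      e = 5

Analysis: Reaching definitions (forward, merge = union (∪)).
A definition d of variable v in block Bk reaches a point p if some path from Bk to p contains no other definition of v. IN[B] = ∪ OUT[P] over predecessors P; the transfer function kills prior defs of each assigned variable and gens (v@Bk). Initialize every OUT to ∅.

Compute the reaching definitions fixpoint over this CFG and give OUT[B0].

Answer: {a@B0, b@B1, e@B2}

Trace:
Fixpoint table:
  B0:   IN={a@B0, b@B1, e@B2}   OUT={a@B0, b@B1, e@B2}
  B1:   IN={a@B0, b@B1, e@B2}   OUT={a@B0, b@B1, e@B2}
  B2:   IN={a@B0, b@B1, e@B2}   OUT={a@B0, b@B1, e@B2}
  B3:   IN={a@B0, b@B1, e@B2}   OUT={a@B0, b@B1, e@B3}

Merge at B0 (entry node, so the boundary value {} is joined with the incoming edge(s)): IN[B0] = {} ⊔ OUT[B1] ⊔ OUT[B2] = {a@B0, b@B1, e@B2}
Applying B0's transfer function to that IN value gives OUT[B0] (row B0 above).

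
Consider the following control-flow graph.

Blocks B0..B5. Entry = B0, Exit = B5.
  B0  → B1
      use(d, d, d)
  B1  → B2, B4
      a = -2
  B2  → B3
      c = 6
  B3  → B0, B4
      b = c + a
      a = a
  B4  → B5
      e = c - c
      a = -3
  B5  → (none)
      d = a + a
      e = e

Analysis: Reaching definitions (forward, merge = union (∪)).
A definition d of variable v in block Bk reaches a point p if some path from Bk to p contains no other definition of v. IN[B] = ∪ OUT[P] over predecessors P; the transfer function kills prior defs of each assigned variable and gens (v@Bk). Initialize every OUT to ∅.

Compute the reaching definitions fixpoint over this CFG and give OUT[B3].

Converged values:
  B0:   IN={a@B3, b@B3, c@B2}   OUT={a@B3, b@B3, c@B2}
  B1:   IN={a@B3, b@B3, c@B2}   OUT={a@B1, b@B3, c@B2}
  B2:   IN={a@B1, b@B3, c@B2}   OUT={a@B1, b@B3, c@B2}
  B3:   IN={a@B1, b@B3, c@B2}   OUT={a@B3, b@B3, c@B2}
  B4:   IN={a@B1, a@B3, b@B3, c@B2}   OUT={a@B4, b@B3, c@B2, e@B4}
  B5:   IN={a@B4, b@B3, c@B2, e@B4}   OUT={a@B4, b@B3, c@B2, d@B5, e@B5}

Merge at B3: IN[B3] = OUT[B2] = {a@B1, b@B3, c@B2}
Applying B3's transfer function to that IN value gives OUT[B3] (row B3 above).

Answer: {a@B3, b@B3, c@B2}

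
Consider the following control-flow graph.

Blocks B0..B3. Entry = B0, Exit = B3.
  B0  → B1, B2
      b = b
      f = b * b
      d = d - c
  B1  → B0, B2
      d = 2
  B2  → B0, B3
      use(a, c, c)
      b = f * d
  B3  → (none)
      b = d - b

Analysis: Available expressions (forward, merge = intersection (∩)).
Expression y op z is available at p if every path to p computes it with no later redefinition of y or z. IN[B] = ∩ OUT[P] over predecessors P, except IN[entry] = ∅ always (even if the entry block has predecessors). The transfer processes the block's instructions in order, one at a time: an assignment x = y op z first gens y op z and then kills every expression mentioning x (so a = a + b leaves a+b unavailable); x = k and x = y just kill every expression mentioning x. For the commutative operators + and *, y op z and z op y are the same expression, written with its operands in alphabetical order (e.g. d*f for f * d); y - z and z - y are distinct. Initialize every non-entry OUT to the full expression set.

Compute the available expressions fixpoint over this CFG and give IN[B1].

Answer: {b*b}

Working:
Per-block solution:
  B0: | IN={} | OUT={b*b}
  B1: | IN={b*b} | OUT={b*b}
  B2: | IN={b*b} | OUT={d*f}
  B3: | IN={d*f} | OUT={d*f}

Merge at B1: IN[B1] = OUT[B0] = {b*b}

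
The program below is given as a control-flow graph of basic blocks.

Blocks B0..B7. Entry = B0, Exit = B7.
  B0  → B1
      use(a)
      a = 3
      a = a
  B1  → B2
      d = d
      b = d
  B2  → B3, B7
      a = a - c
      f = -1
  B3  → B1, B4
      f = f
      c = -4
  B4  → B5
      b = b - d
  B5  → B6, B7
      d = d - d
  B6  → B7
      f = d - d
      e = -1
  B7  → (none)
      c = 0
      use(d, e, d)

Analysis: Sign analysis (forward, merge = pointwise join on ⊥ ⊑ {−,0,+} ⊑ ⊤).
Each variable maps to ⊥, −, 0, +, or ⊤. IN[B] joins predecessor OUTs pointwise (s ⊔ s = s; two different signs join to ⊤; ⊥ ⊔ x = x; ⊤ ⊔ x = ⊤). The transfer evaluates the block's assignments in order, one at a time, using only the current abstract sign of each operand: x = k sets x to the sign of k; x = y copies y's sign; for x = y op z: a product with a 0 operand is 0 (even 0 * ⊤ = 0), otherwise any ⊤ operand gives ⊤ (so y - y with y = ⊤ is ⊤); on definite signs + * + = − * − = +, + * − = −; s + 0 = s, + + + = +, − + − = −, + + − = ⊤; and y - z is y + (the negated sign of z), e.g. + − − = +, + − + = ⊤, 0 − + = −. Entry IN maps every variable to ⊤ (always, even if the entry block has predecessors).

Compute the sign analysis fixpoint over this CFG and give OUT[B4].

Answer: {a: ⊤, b: ⊤, c: -, d: ⊤, e: ⊤, f: -}

Working:
Per-block solution:
  B0: | IN=(all ⊤) | OUT={a:+; rest ⊤}
  B1: | IN=(all ⊤) | OUT=(all ⊤)
  B2: | IN=(all ⊤) | OUT={f:-; rest ⊤}
  B3: | IN={f:-; rest ⊤} | OUT={c:-, f:-; rest ⊤}
  B4: | IN={c:-, f:-; rest ⊤} | OUT={c:-, f:-; rest ⊤}
  B5: | IN={c:-, f:-; rest ⊤} | OUT={c:-, f:-; rest ⊤}
  B6: | IN={c:-, f:-; rest ⊤} | OUT={c:-, e:-; rest ⊤}
  B7: | IN=(all ⊤) | OUT={c:0; rest ⊤}

Merge at B4: IN[B4] = OUT[B3] = {a: ⊤, b: ⊤, c: -, d: ⊤, e: ⊤, f: -}
Applying B4's transfer function to that IN value gives OUT[B4] (row B4 above).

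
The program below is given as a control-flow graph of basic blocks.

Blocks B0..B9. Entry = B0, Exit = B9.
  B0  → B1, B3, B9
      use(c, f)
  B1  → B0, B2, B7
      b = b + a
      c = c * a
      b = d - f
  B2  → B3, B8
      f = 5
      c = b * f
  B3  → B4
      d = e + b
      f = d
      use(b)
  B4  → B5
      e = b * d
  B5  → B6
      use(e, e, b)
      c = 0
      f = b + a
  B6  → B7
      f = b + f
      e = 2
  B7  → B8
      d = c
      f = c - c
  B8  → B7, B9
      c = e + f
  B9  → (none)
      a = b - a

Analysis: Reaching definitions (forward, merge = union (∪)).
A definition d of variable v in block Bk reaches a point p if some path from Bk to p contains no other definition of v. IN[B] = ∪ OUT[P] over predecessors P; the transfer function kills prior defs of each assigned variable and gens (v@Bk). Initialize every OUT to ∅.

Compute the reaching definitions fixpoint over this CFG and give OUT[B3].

Answer: {b@B1, c@B1, c@B2, d@B3, f@B3}

Trace:
Converged values:
  B0:  IN={b@B1, c@B1}  OUT={b@B1, c@B1}
  B1:  IN={b@B1, c@B1}  OUT={b@B1, c@B1}
  B2:  IN={b@B1, c@B1}  OUT={b@B1, c@B2, f@B2}
  B3:  IN={b@B1, c@B1, c@B2, f@B2}  OUT={b@B1, c@B1, c@B2, d@B3, f@B3}
  B4:  IN={b@B1, c@B1, c@B2, d@B3, f@B3}  OUT={b@B1, c@B1, c@B2, d@B3, e@B4, f@B3}
  B5:  IN={b@B1, c@B1, c@B2, d@B3, e@B4, f@B3}  OUT={b@B1, c@B5, d@B3, e@B4, f@B5}
  B6:  IN={b@B1, c@B5, d@B3, e@B4, f@B5}  OUT={b@B1, c@B5, d@B3, e@B6, f@B6}
  B7:  IN={b@B1, c@B1, c@B5, c@B8, d@B3, d@B7, e@B6, f@B2, f@B6, f@B7}  OUT={b@B1, c@B1, c@B5, c@B8, d@B7, e@B6, f@B7}
  B8:  IN={b@B1, c@B1, c@B2, c@B5, c@B8, d@B7, e@B6, f@B2, f@B7}  OUT={b@B1, c@B8, d@B7, e@B6, f@B2, f@B7}
  B9:  IN={b@B1, c@B1, c@B8, d@B7, e@B6, f@B2, f@B7}  OUT={a@B9, b@B1, c@B1, c@B8, d@B7, e@B6, f@B2, f@B7}

Merge at B3: IN[B3] = OUT[B0] ⊔ OUT[B2] = {b@B1, c@B1, c@B2, f@B2}
Applying B3's transfer function to that IN value gives OUT[B3] (row B3 above).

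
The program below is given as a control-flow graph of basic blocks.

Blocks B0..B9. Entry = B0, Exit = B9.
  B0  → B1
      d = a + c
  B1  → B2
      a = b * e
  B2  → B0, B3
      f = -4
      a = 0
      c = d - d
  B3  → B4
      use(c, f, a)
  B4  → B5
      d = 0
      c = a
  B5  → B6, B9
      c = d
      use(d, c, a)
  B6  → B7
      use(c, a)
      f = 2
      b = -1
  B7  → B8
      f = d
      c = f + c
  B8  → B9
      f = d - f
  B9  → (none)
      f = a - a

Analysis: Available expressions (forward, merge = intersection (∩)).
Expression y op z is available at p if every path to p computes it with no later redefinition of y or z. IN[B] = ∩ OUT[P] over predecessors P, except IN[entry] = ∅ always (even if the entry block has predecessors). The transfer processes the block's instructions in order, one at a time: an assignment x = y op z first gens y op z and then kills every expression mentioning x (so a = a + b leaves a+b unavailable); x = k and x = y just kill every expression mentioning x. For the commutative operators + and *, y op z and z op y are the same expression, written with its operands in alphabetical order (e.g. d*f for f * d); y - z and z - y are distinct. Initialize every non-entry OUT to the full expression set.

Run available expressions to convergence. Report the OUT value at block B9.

Per-block solution:
  B0:   IN={}   OUT={a+c}
  B1:   IN={a+c}   OUT={b*e}
  B2:   IN={b*e}   OUT={b*e, d-d}
  B3:   IN={b*e, d-d}   OUT={b*e, d-d}
  B4:   IN={b*e, d-d}   OUT={b*e}
  B5:   IN={b*e}   OUT={b*e}
  B6:   IN={b*e}   OUT={}
  B7:   IN={}   OUT={}
  B8:   IN={}   OUT={}
  B9:   IN={}   OUT={a-a}

Merge at B9: IN[B9] = OUT[B5] ∩ OUT[B8] = {}
Applying B9's transfer function to that IN value gives OUT[B9] (row B9 above).

Answer: {a-a}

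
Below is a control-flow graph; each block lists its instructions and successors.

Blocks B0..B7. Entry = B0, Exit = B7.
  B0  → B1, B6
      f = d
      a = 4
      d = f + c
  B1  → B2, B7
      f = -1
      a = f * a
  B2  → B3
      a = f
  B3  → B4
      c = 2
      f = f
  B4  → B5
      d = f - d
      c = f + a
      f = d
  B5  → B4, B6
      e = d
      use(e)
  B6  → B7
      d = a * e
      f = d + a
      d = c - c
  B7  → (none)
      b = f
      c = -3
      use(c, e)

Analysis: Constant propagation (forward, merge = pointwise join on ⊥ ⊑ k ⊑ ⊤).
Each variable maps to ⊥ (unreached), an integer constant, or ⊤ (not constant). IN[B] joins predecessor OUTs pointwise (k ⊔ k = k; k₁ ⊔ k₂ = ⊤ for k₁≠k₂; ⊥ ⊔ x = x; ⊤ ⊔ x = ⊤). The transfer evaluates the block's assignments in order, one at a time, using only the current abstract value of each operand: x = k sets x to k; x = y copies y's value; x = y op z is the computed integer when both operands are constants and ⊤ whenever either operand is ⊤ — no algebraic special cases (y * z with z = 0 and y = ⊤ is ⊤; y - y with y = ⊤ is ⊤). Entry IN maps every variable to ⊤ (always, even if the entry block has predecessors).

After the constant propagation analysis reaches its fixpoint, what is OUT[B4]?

Answer: {a: -1, b: ⊤, c: ⊤, d: ⊤, e: ⊤, f: ⊤}

Working:
Per-block solution:
  B0: | IN=(all ⊤) | OUT={a:4; rest ⊤}
  B1: | IN={a:4; rest ⊤} | OUT={a:-4, f:-1; rest ⊤}
  B2: | IN={a:-4, f:-1; rest ⊤} | OUT={a:-1, f:-1; rest ⊤}
  B3: | IN={a:-1, f:-1; rest ⊤} | OUT={a:-1, c:2, f:-1; rest ⊤}
  B4: | IN={a:-1; rest ⊤} | OUT={a:-1; rest ⊤}
  B5: | IN={a:-1; rest ⊤} | OUT={a:-1; rest ⊤}
  B6: | IN=(all ⊤) | OUT=(all ⊤)
  B7: | IN=(all ⊤) | OUT={c:-3; rest ⊤}

Merge at B4: IN[B4] = OUT[B3] ⊔ OUT[B5] = {a: -1, b: ⊤, c: ⊤, d: ⊤, e: ⊤, f: ⊤}
Applying B4's transfer function to that IN value gives OUT[B4] (row B4 above).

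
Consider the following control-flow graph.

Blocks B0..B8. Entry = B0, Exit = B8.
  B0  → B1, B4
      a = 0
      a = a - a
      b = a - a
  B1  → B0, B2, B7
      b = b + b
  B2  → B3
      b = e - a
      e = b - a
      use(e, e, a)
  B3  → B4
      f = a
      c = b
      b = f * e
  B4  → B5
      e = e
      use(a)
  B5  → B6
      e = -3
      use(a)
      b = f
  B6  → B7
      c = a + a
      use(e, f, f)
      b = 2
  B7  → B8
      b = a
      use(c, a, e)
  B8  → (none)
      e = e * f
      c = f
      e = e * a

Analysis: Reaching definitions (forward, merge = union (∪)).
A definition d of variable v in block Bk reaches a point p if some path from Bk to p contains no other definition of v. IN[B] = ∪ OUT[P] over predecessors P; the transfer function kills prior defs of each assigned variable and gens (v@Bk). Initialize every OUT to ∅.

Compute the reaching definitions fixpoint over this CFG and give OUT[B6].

Answer: {a@B0, b@B6, c@B6, e@B5, f@B3}

Working:
Per-block solution:
  B0: | IN={a@B0, b@B1} | OUT={a@B0, b@B0}
  B1: | IN={a@B0, b@B0} | OUT={a@B0, b@B1}
  B2: | IN={a@B0, b@B1} | OUT={a@B0, b@B2, e@B2}
  B3: | IN={a@B0, b@B2, e@B2} | OUT={a@B0, b@B3, c@B3, e@B2, f@B3}
  B4: | IN={a@B0, b@B0, b@B3, c@B3, e@B2, f@B3} | OUT={a@B0, b@B0, b@B3, c@B3, e@B4, f@B3}
  B5: | IN={a@B0, b@B0, b@B3, c@B3, e@B4, f@B3} | OUT={a@B0, b@B5, c@B3, e@B5, f@B3}
  B6: | IN={a@B0, b@B5, c@B3, e@B5, f@B3} | OUT={a@B0, b@B6, c@B6, e@B5, f@B3}
  B7: | IN={a@B0, b@B1, b@B6, c@B6, e@B5, f@B3} | OUT={a@B0, b@B7, c@B6, e@B5, f@B3}
  B8: | IN={a@B0, b@B7, c@B6, e@B5, f@B3} | OUT={a@B0, b@B7, c@B8, e@B8, f@B3}

Merge at B6: IN[B6] = OUT[B5] = {a@B0, b@B5, c@B3, e@B5, f@B3}
Applying B6's transfer function to that IN value gives OUT[B6] (row B6 above).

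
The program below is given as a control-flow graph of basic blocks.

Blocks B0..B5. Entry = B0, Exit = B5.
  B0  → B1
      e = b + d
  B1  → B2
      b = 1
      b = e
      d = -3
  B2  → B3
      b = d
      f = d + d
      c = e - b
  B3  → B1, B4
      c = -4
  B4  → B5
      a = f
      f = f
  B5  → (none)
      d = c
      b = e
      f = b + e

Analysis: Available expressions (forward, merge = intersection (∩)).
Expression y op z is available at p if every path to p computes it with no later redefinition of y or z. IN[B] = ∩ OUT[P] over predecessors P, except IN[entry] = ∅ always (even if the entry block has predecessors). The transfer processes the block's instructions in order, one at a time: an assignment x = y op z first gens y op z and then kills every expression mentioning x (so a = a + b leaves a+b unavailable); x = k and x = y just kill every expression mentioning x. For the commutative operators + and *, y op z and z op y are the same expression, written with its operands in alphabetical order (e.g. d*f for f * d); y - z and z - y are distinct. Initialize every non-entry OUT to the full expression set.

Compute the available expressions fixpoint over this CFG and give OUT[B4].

Per-block solution:
  B0: | IN={} | OUT={b+d}
  B1: | IN={} | OUT={}
  B2: | IN={} | OUT={d+d, e-b}
  B3: | IN={d+d, e-b} | OUT={d+d, e-b}
  B4: | IN={d+d, e-b} | OUT={d+d, e-b}
  B5: | IN={d+d, e-b} | OUT={b+e}

Merge at B4: IN[B4] = OUT[B3] = {d+d, e-b}
Applying B4's transfer function to that IN value gives OUT[B4] (row B4 above).

Answer: {d+d, e-b}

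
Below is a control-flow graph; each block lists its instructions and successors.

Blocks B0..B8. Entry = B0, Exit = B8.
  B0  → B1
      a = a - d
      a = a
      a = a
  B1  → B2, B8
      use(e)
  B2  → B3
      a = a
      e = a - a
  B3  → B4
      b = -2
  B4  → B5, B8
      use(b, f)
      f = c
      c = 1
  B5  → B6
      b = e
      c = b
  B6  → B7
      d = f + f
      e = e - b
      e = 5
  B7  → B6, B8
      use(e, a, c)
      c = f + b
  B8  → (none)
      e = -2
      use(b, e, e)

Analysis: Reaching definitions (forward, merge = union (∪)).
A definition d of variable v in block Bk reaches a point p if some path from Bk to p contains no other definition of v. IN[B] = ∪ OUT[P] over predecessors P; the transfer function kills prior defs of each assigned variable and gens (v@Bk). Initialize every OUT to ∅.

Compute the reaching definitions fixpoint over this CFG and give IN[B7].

Answer: {a@B2, b@B5, c@B5, c@B7, d@B6, e@B6, f@B4}

Working:
Fixpoint table:
  B0:   IN={}   OUT={a@B0}
  B1:   IN={a@B0}   OUT={a@B0}
  B2:   IN={a@B0}   OUT={a@B2, e@B2}
  B3:   IN={a@B2, e@B2}   OUT={a@B2, b@B3, e@B2}
  B4:   IN={a@B2, b@B3, e@B2}   OUT={a@B2, b@B3, c@B4, e@B2, f@B4}
  B5:   IN={a@B2, b@B3, c@B4, e@B2, f@B4}   OUT={a@B2, b@B5, c@B5, e@B2, f@B4}
  B6:   IN={a@B2, b@B5, c@B5, c@B7, d@B6, e@B2, e@B6, f@B4}   OUT={a@B2, b@B5, c@B5, c@B7, d@B6, e@B6, f@B4}
  B7:   IN={a@B2, b@B5, c@B5, c@B7, d@B6, e@B6, f@B4}   OUT={a@B2, b@B5, c@B7, d@B6, e@B6, f@B4}
  B8:   IN={a@B0, a@B2, b@B3, b@B5, c@B4, c@B7, d@B6, e@B2, e@B6, f@B4}   OUT={a@B0, a@B2, b@B3, b@B5, c@B4, c@B7, d@B6, e@B8, f@B4}

Merge at B7: IN[B7] = OUT[B6] = {a@B2, b@B5, c@B5, c@B7, d@B6, e@B6, f@B4}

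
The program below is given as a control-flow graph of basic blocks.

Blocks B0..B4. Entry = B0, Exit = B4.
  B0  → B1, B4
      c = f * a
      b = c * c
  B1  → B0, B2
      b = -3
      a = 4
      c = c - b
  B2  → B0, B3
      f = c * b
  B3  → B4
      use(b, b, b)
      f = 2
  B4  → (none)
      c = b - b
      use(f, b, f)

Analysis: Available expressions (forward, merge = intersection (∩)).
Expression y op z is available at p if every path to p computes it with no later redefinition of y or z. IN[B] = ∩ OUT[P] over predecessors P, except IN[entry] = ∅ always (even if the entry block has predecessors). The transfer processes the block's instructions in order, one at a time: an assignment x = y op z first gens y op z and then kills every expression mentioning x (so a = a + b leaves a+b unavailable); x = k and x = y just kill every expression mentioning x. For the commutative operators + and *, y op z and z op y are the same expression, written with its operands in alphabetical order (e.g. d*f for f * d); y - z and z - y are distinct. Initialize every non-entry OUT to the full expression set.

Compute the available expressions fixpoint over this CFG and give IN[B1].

Per-block solution:
  B0:  IN={}  OUT={a*f, c*c}
  B1:  IN={a*f, c*c}  OUT={}
  B2:  IN={}  OUT={b*c}
  B3:  IN={b*c}  OUT={b*c}
  B4:  IN={}  OUT={b-b}

Merge at B1: IN[B1] = OUT[B0] = {a*f, c*c}

Answer: {a*f, c*c}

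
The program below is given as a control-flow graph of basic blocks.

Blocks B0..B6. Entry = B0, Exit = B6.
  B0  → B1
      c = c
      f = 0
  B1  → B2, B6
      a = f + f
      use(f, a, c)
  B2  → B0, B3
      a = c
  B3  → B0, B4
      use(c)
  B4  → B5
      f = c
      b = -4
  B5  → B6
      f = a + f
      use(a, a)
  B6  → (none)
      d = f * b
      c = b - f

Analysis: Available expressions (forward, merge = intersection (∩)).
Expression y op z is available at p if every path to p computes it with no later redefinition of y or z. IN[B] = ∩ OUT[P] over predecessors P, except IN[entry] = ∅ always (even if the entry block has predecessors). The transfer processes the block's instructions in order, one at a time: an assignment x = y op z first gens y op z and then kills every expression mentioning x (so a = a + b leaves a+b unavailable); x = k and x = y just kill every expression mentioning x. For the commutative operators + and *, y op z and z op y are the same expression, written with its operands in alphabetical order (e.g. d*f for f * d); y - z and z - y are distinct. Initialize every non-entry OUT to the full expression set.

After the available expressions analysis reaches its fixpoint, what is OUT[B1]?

Answer: {f+f}

Derivation:
Per-block solution:
  B0:  IN={}  OUT={}
  B1:  IN={}  OUT={f+f}
  B2:  IN={f+f}  OUT={f+f}
  B3:  IN={f+f}  OUT={f+f}
  B4:  IN={f+f}  OUT={}
  B5:  IN={}  OUT={}
  B6:  IN={}  OUT={b*f, b-f}

Merge at B1: IN[B1] = OUT[B0] = {}
Applying B1's transfer function to that IN value gives OUT[B1] (row B1 above).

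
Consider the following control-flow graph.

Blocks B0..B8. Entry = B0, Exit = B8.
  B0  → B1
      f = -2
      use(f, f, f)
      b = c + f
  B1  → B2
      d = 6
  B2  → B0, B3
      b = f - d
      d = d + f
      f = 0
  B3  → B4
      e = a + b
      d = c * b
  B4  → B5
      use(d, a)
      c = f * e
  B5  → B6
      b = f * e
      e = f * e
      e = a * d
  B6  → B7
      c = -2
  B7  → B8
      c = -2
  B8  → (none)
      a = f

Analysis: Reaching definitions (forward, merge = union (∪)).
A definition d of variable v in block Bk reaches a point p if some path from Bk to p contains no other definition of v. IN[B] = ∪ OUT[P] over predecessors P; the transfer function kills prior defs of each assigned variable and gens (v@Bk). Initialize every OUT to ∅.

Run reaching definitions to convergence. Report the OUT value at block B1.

Answer: {b@B0, d@B1, f@B0}

Working:
Fixpoint table:
  B0: | IN={b@B2, d@B2, f@B2} | OUT={b@B0, d@B2, f@B0}
  B1: | IN={b@B0, d@B2, f@B0} | OUT={b@B0, d@B1, f@B0}
  B2: | IN={b@B0, d@B1, f@B0} | OUT={b@B2, d@B2, f@B2}
  B3: | IN={b@B2, d@B2, f@B2} | OUT={b@B2, d@B3, e@B3, f@B2}
  B4: | IN={b@B2, d@B3, e@B3, f@B2} | OUT={b@B2, c@B4, d@B3, e@B3, f@B2}
  B5: | IN={b@B2, c@B4, d@B3, e@B3, f@B2} | OUT={b@B5, c@B4, d@B3, e@B5, f@B2}
  B6: | IN={b@B5, c@B4, d@B3, e@B5, f@B2} | OUT={b@B5, c@B6, d@B3, e@B5, f@B2}
  B7: | IN={b@B5, c@B6, d@B3, e@B5, f@B2} | OUT={b@B5, c@B7, d@B3, e@B5, f@B2}
  B8: | IN={b@B5, c@B7, d@B3, e@B5, f@B2} | OUT={a@B8, b@B5, c@B7, d@B3, e@B5, f@B2}

Merge at B1: IN[B1] = OUT[B0] = {b@B0, d@B2, f@B0}
Applying B1's transfer function to that IN value gives OUT[B1] (row B1 above).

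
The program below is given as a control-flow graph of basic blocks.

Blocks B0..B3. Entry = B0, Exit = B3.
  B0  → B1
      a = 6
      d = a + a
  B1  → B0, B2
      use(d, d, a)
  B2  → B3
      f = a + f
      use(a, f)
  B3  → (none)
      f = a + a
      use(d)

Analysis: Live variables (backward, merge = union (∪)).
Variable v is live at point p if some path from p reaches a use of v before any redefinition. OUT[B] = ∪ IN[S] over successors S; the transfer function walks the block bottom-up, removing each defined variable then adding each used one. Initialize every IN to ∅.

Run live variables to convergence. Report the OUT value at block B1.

Fixpoint table:
  B0:   IN={f}   OUT={a, d, f}
  B1:   IN={a, d, f}   OUT={a, d, f}
  B2:   IN={a, d, f}   OUT={a, d}
  B3:   IN={a, d}   OUT={}

Merge at B1: OUT[B1] = IN[B0] ⊔ IN[B2] = {a, d, f}

Answer: {a, d, f}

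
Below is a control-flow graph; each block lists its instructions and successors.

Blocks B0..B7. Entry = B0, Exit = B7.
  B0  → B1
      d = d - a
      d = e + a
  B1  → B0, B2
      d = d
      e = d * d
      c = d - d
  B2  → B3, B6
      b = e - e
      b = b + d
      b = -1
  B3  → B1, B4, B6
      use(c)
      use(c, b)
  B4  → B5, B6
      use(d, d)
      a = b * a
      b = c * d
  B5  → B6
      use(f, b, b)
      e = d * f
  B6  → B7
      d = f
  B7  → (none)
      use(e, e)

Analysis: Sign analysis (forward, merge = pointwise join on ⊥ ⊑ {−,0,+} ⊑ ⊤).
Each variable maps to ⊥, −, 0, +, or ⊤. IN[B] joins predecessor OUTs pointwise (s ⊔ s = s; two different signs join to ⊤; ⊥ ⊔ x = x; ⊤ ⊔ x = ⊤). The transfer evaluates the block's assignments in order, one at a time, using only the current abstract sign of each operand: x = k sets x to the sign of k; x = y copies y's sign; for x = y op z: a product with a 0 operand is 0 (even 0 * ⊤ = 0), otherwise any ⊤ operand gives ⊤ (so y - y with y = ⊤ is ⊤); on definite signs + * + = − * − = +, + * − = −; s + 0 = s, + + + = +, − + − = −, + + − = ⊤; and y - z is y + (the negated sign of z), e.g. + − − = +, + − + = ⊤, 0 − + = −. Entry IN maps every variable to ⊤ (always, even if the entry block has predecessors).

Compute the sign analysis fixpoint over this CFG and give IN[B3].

Fixpoint table:
  B0:  IN=(all ⊤)  OUT=(all ⊤)
  B1:  IN=(all ⊤)  OUT=(all ⊤)
  B2:  IN=(all ⊤)  OUT={b:-; rest ⊤}
  B3:  IN={b:-; rest ⊤}  OUT={b:-; rest ⊤}
  B4:  IN={b:-; rest ⊤}  OUT=(all ⊤)
  B5:  IN=(all ⊤)  OUT=(all ⊤)
  B6:  IN=(all ⊤)  OUT=(all ⊤)
  B7:  IN=(all ⊤)  OUT=(all ⊤)

Merge at B3: IN[B3] = OUT[B2] = {a: ⊤, b: -, c: ⊤, d: ⊤, e: ⊤, f: ⊤}

Answer: {a: ⊤, b: -, c: ⊤, d: ⊤, e: ⊤, f: ⊤}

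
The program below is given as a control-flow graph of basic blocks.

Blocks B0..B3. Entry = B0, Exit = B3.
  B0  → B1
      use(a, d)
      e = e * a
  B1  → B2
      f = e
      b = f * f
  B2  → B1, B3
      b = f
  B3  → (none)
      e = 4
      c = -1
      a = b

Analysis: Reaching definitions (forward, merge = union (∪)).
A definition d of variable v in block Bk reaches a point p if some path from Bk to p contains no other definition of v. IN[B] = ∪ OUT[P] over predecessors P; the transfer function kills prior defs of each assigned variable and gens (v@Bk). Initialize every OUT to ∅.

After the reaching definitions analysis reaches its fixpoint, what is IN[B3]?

Answer: {b@B2, e@B0, f@B1}

Derivation:
Fixpoint table:
  B0:   IN={}   OUT={e@B0}
  B1:   IN={b@B2, e@B0, f@B1}   OUT={b@B1, e@B0, f@B1}
  B2:   IN={b@B1, e@B0, f@B1}   OUT={b@B2, e@B0, f@B1}
  B3:   IN={b@B2, e@B0, f@B1}   OUT={a@B3, b@B2, c@B3, e@B3, f@B1}

Merge at B3: IN[B3] = OUT[B2] = {b@B2, e@B0, f@B1}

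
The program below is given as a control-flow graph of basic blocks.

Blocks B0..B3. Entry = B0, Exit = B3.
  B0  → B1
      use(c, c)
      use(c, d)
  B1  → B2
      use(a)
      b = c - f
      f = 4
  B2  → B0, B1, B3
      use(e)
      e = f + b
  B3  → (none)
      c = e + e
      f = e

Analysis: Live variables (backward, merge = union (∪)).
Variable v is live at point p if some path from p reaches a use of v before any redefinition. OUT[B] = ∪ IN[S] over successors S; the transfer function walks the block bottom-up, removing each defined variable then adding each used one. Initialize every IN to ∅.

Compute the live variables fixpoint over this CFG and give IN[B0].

Answer: {a, c, d, e, f}

Trace:
Per-block solution:
  B0:   IN={a, c, d, e, f}   OUT={a, c, d, e, f}
  B1:   IN={a, c, d, e, f}   OUT={a, b, c, d, e, f}
  B2:   IN={a, b, c, d, e, f}   OUT={a, c, d, e, f}
  B3:   IN={e}   OUT={}

Merge at B0: OUT[B0] = IN[B1] = {a, c, d, e, f}
Applying B0's transfer function to that OUT value gives IN[B0] (row B0 above).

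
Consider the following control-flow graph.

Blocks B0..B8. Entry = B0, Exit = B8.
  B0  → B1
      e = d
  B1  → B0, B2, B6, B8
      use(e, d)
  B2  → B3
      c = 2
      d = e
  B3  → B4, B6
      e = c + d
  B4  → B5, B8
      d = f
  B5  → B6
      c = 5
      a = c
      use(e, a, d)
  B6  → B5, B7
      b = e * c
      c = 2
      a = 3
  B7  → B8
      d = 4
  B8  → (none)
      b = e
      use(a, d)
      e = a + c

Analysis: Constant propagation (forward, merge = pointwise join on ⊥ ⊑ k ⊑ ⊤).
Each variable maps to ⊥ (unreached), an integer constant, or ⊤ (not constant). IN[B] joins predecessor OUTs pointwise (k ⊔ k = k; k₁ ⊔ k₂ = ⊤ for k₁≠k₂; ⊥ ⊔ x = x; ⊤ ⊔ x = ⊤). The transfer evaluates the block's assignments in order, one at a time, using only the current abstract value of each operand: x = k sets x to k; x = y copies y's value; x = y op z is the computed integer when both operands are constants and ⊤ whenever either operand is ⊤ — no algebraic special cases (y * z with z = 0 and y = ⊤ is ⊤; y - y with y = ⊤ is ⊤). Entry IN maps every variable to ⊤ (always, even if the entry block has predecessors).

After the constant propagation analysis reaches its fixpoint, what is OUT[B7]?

Per-block solution:
  B0:   IN=(all ⊤)   OUT=(all ⊤)
  B1:   IN=(all ⊤)   OUT=(all ⊤)
  B2:   IN=(all ⊤)   OUT={c:2; rest ⊤}
  B3:   IN={c:2; rest ⊤}   OUT={c:2; rest ⊤}
  B4:   IN={c:2; rest ⊤}   OUT={c:2; rest ⊤}
  B5:   IN={c:2; rest ⊤}   OUT={a:5, c:5; rest ⊤}
  B6:   IN=(all ⊤)   OUT={a:3, c:2; rest ⊤}
  B7:   IN={a:3, c:2; rest ⊤}   OUT={a:3, c:2, d:4; rest ⊤}
  B8:   IN=(all ⊤)   OUT=(all ⊤)

Merge at B7: IN[B7] = OUT[B6] = {a: 3, b: ⊤, c: 2, d: ⊤, e: ⊤, f: ⊤}
Applying B7's transfer function to that IN value gives OUT[B7] (row B7 above).

Answer: {a: 3, b: ⊤, c: 2, d: 4, e: ⊤, f: ⊤}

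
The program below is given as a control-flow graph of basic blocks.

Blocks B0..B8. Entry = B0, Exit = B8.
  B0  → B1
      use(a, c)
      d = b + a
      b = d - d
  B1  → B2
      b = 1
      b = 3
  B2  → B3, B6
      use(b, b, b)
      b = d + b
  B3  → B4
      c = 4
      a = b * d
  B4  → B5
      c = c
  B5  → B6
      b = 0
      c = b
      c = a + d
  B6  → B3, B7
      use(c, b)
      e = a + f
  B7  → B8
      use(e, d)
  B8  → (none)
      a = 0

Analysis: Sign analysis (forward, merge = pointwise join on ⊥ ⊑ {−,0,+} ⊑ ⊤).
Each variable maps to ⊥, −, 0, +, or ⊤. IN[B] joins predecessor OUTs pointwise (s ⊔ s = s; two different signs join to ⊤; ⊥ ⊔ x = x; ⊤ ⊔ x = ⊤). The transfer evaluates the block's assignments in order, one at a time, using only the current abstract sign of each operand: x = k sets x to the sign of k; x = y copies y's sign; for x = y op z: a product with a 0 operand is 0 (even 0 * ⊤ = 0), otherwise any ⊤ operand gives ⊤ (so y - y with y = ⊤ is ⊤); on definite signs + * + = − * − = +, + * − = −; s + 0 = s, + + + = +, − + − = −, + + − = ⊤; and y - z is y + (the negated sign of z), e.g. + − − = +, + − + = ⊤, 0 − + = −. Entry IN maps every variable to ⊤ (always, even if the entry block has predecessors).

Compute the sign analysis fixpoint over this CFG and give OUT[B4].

Answer: {a: ⊤, b: ⊤, c: +, d: ⊤, e: ⊤, f: ⊤}

Trace:
Per-block solution:
  B0: | IN=(all ⊤) | OUT=(all ⊤)
  B1: | IN=(all ⊤) | OUT={b:+; rest ⊤}
  B2: | IN={b:+; rest ⊤} | OUT=(all ⊤)
  B3: | IN=(all ⊤) | OUT={c:+; rest ⊤}
  B4: | IN={c:+; rest ⊤} | OUT={c:+; rest ⊤}
  B5: | IN={c:+; rest ⊤} | OUT={b:0; rest ⊤}
  B6: | IN=(all ⊤) | OUT=(all ⊤)
  B7: | IN=(all ⊤) | OUT=(all ⊤)
  B8: | IN=(all ⊤) | OUT={a:0; rest ⊤}

Merge at B4: IN[B4] = OUT[B3] = {a: ⊤, b: ⊤, c: +, d: ⊤, e: ⊤, f: ⊤}
Applying B4's transfer function to that IN value gives OUT[B4] (row B4 above).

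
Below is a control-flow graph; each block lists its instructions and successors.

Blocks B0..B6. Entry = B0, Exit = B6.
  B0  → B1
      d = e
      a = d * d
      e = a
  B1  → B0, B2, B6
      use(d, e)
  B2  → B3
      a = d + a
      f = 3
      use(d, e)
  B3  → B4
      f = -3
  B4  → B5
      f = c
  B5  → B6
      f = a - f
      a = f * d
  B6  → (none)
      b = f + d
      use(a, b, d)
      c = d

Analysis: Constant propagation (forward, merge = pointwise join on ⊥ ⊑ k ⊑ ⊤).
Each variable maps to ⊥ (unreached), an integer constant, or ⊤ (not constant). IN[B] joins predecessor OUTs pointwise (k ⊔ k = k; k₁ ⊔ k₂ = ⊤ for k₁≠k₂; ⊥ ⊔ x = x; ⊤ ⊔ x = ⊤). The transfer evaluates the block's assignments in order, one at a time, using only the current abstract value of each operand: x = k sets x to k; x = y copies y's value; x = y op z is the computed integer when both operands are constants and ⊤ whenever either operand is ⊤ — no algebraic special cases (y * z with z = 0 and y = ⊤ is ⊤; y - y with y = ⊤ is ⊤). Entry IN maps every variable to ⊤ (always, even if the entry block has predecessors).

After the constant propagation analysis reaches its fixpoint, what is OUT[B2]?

Answer: {a: ⊤, b: ⊤, c: ⊤, d: ⊤, e: ⊤, f: 3}

Derivation:
Converged values:
  B0:   IN=(all ⊤)   OUT=(all ⊤)
  B1:   IN=(all ⊤)   OUT=(all ⊤)
  B2:   IN=(all ⊤)   OUT={f:3; rest ⊤}
  B3:   IN={f:3; rest ⊤}   OUT={f:-3; rest ⊤}
  B4:   IN={f:-3; rest ⊤}   OUT=(all ⊤)
  B5:   IN=(all ⊤)   OUT=(all ⊤)
  B6:   IN=(all ⊤)   OUT=(all ⊤)

Merge at B2: IN[B2] = OUT[B1] = {a: ⊤, b: ⊤, c: ⊤, d: ⊤, e: ⊤, f: ⊤}
Applying B2's transfer function to that IN value gives OUT[B2] (row B2 above).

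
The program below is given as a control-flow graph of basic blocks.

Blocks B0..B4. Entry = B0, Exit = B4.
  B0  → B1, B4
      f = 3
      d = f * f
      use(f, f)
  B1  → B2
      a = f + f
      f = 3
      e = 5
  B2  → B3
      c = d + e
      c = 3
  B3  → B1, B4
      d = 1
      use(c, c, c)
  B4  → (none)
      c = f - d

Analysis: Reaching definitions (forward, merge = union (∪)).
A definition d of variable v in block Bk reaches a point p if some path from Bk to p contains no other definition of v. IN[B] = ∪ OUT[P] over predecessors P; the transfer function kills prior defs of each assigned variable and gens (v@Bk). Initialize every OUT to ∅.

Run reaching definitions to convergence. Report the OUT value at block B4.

Fixpoint table:
  B0: | IN={} | OUT={d@B0, f@B0}
  B1: | IN={a@B1, c@B2, d@B0, d@B3, e@B1, f@B0, f@B1} | OUT={a@B1, c@B2, d@B0, d@B3, e@B1, f@B1}
  B2: | IN={a@B1, c@B2, d@B0, d@B3, e@B1, f@B1} | OUT={a@B1, c@B2, d@B0, d@B3, e@B1, f@B1}
  B3: | IN={a@B1, c@B2, d@B0, d@B3, e@B1, f@B1} | OUT={a@B1, c@B2, d@B3, e@B1, f@B1}
  B4: | IN={a@B1, c@B2, d@B0, d@B3, e@B1, f@B0, f@B1} | OUT={a@B1, c@B4, d@B0, d@B3, e@B1, f@B0, f@B1}

Merge at B4: IN[B4] = OUT[B0] ⊔ OUT[B3] = {a@B1, c@B2, d@B0, d@B3, e@B1, f@B0, f@B1}
Applying B4's transfer function to that IN value gives OUT[B4] (row B4 above).

Answer: {a@B1, c@B4, d@B0, d@B3, e@B1, f@B0, f@B1}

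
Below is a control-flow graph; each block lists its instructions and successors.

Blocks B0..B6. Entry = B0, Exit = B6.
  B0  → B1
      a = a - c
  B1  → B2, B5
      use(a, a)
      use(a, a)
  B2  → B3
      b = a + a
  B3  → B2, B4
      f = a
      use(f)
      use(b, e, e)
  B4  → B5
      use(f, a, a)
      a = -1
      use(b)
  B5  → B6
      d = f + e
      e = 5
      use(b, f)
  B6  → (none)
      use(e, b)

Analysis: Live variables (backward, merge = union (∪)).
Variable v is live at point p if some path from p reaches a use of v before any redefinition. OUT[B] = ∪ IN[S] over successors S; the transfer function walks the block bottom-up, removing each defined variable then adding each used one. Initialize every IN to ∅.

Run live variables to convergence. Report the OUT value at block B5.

Per-block solution:
  B0:  IN={a, b, c, e, f}  OUT={a, b, e, f}
  B1:  IN={a, b, e, f}  OUT={a, b, e, f}
  B2:  IN={a, e}  OUT={a, b, e}
  B3:  IN={a, b, e}  OUT={a, b, e, f}
  B4:  IN={a, b, e, f}  OUT={b, e, f}
  B5:  IN={b, e, f}  OUT={b, e}
  B6:  IN={b, e}  OUT={}

Merge at B5: OUT[B5] = IN[B6] = {b, e}

Answer: {b, e}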